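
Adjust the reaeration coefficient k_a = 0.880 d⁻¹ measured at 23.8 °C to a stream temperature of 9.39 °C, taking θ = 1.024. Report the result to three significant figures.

k_a ≈ 0.625 d⁻¹

k_a(T₂) = k_a(T₁) · θ^(T₂−T₁) = 0.880 × 1.024^(9.39−23.8)
= 0.880 × 1.024^-14.4 = 0.880 × 0.7105 = 0.6253 d⁻¹.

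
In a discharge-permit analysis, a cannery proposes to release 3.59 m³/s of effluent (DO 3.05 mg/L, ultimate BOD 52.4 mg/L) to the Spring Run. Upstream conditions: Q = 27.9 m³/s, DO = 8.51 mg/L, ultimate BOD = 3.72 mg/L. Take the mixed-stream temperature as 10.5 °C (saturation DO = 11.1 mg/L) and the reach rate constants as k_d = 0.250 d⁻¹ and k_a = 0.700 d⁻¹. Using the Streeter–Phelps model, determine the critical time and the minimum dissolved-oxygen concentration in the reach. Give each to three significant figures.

t_c ≈ 0.116 d; minimum DO ≈ 7.88 mg/L

Mixed DO = (27.9×8.51 + 3.59×3.05)/(27.9+3.59) = 248.4/31.49 = 7.888 mg/L.
Mixed L₀ = (27.9×3.72 + 3.59×52.4)/(31.49) = 291.9/31.49 = 9.270 mg/L.
Initial deficit D₀ = C_s − DO₀ = 11.1 − 7.888 = 3.212 mg/L.
t_c = (1/0.4500) ln[(0.700/0.250)(1 − 3.212×0.4500/(0.250×9.270))] = 2.222 × ln(1.053) = 0.1155 d.
D_c = (0.250/0.700) × 9.270 × e^(−0.250×0.1155) = 0.3571 × 9.270 × 0.9715 = 3.216 mg/L.
Minimum DO = 11.1 − 3.216 = 7.884 mg/L.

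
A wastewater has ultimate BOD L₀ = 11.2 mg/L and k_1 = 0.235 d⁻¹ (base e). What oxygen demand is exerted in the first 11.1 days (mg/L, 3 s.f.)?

y ≈ 10.4 mg/L

y_t = L₀(1 − e^(−k_1 t)) = 11.2 × (1 − e^(−0.235×11.1))
= 11.2 × (1 − 0.07364) = 11.2 × 0.9264 = 10.38 mg/L.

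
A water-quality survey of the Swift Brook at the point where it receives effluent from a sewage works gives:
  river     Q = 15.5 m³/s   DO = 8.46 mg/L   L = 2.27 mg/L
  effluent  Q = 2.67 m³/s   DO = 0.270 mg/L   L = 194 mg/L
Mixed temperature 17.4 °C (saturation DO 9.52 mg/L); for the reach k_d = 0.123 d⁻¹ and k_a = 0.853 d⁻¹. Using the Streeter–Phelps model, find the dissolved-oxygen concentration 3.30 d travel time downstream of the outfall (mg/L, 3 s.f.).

DO ≈ 6.27 mg/L

Mixed DO = (15.5×8.46 + 2.67×0.270)/(15.5+2.67) = 131.9/18.17 = 7.257 mg/L.
Mixed L₀ = (15.5×2.27 + 2.67×194)/(18.17) = 553.2/18.17 = 30.44 mg/L.
Initial deficit D₀ = C_s − DO₀ = 9.52 − 7.257 = 2.263 mg/L.
D(3.30) = [0.123×30.44/(0.853−0.123)](e^(−0.123×3.30) − e^(−0.853×3.30)) + 2.263 e^(−0.853×3.30)
= 5.130 × (0.6664 − 0.05991) + 2.263 × 0.05991 = 3.247 mg/L.
DO = 9.52 − 3.247 = 6.273 mg/L.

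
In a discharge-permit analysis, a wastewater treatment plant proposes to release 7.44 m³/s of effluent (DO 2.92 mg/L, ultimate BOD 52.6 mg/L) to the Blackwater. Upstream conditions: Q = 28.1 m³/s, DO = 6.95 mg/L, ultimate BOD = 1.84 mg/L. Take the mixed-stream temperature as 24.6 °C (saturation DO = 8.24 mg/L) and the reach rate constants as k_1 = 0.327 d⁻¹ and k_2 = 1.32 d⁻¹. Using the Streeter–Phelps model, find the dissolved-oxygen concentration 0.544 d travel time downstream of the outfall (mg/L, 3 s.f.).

Mixed DO = (28.1×6.95 + 7.44×2.92)/(28.1+7.44) = 217.0/35.54 = 6.106 mg/L.
Mixed L₀ = (28.1×1.84 + 7.44×52.6)/(35.54) = 443.0/35.54 = 12.47 mg/L.
Initial deficit D₀ = C_s − DO₀ = 8.24 − 6.106 = 2.134 mg/L.
D(0.544) = [0.327×12.47/(1.32−0.327)](e^(−0.327×0.544) − e^(−1.32×0.544)) + 2.134 e^(−1.32×0.544)
= 4.105 × (0.8370 − 0.4877) + 2.134 × 0.4877 = 2.475 mg/L.
DO = 8.24 − 2.475 = 5.765 mg/L.

DO ≈ 5.77 mg/L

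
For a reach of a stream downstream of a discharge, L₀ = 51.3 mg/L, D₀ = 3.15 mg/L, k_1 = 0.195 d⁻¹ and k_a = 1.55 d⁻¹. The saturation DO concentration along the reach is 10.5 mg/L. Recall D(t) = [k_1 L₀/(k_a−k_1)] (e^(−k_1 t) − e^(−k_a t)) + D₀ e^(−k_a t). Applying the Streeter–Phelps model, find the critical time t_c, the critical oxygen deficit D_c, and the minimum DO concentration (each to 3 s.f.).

t_c ≈ 1.12 d; D_c ≈ 5.19 mg/L; min DO ≈ 5.31 mg/L

t_c = [1/(k_a−k_1)] ln[(k_a/k_1)(1 − D₀(k_a−k_1)/(k_1 L₀))]
= [1/(1.55−0.195)] ln[(1.55/0.195)(1 − 3.15×1.355/(0.195×51.3))]
= (1/1.355) ln[7.949 × 0.5733] = 0.7380 × ln(4.557) = 0.7380 × 1.517 = 1.119 d.
D_c = (k_1/k_a) L₀ e^(−k_1 t_c) = (0.195/1.55) × 51.3 × e^(−0.195×1.119) = 0.1258 × 51.3 × 0.8039 = 5.188 mg/L.
Minimum DO = C_s − D_c = 10.5 − 5.188 = 5.312 mg/L.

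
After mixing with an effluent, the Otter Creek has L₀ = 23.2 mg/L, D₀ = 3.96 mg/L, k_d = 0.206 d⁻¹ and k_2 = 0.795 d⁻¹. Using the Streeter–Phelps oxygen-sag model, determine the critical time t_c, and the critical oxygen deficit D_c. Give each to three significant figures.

t_c ≈ 1.16 d; D_c ≈ 4.74 mg/L

t_c = [1/(k_2−k_d)] ln[(k_2/k_d)(1 − D₀(k_2−k_d)/(k_d L₀))]
= [1/(0.795−0.206)] ln[(0.795/0.206)(1 − 3.96×0.5890/(0.206×23.2))]
= (1/0.5890) ln[3.859 × 0.5120] = 1.698 × ln(1.976) = 1.698 × 0.6810 = 1.156 d.
L(t_c) = L₀ e^(−k_d t_c) = 23.2 × 0.7881 = 18.28 mg/L, and at the critical point k_2 D_c = k_d L, so D_c = (0.206/0.795) × 18.28 = 4.738 mg/L.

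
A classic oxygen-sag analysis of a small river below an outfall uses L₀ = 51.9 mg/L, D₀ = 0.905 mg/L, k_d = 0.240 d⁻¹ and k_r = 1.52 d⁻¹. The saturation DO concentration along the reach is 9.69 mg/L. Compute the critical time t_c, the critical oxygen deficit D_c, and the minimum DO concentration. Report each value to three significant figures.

t_c = [1/(k_r−k_d)] ln[(k_r/k_d)(1 − D₀(k_r−k_d)/(k_d L₀))]
= [1/(1.52−0.240)] ln[(1.52/0.240)(1 − 0.905×1.280/(0.240×51.9))]
= (1/1.280) ln[6.333 × 0.9070] = 0.7812 × ln(5.744) = 0.7812 × 1.748 = 1.366 d.
L(t_c) = L₀ e^(−k_d t_c) = 51.9 × 0.7205 = 37.39 mg/L, and at the critical point k_r D_c = k_d L, so D_c = (0.240/1.52) × 37.39 = 5.904 mg/L.
Minimum DO = C_s − D_c = 9.69 − 5.904 = 3.786 mg/L.

t_c ≈ 1.37 d; D_c ≈ 5.90 mg/L; min DO ≈ 3.79 mg/L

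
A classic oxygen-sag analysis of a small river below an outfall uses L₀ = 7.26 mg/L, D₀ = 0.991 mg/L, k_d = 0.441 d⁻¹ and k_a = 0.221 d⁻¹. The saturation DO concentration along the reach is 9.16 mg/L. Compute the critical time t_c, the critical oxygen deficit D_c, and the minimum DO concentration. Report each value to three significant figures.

t_c ≈ 2.84 d; D_c ≈ 4.14 mg/L; min DO ≈ 5.02 mg/L

At the critical point dD/dt = 0, so k_d L₀ e^(−k_d t) = k_a D. Substituting D(t) from the Streeter–Phelps equation and solving for t gives
t_c = ln[(k_a/k_d)(1 − D₀(k_a−k_d)/(k_d L₀))] / (k_a−k_d).
Here k_a−k_d = -0.2200 d⁻¹ and 1 − D₀(k_a−k_d)/(k_d L₀) = 1 − 0.991×-0.2200/(0.441×7.26) = 1.068, so
t_c = ln(0.5011 × 1.068) / -0.2200 = -0.6250 / -0.2200 = 2.841 d.
L(t_c) = L₀ e^(−k_d t_c) = 7.26 × 0.2857 = 2.074 mg/L, and at the critical point k_a D_c = k_d L, so D_c = (0.441/0.221) × 2.074 = 4.139 mg/L.
Minimum DO = C_s − D_c = 9.16 − 4.139 = 5.021 mg/L.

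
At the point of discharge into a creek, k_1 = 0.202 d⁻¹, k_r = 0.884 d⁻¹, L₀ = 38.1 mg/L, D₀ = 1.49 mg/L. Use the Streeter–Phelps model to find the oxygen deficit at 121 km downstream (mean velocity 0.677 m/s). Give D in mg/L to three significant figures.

D ≈ 5.86 mg/L

Travel time t = x/v = 121 km / (0.677 m/s) = 121000 m / 0.677 m/s = 178700 s = 2.069 d.
k_1 L₀/(k_r−k_1) = 0.202×38.1/(0.884−0.202) = 7.696/0.6820 = 11.28 mg/L.
e^(−k_1 t) = e^(−0.202×2.069) = 0.6585; e^(−k_r t) = e^(−0.884×2.069) = 0.1606.
D = 11.28 × (0.6585 − 0.1606) + 1.49 × 0.1606 = 5.618 + 0.2393 = 5.857 mg/L.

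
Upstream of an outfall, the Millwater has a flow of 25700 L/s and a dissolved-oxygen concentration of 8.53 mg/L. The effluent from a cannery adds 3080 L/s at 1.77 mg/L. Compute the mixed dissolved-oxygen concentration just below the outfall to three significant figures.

7.81 mg/L

Flow-weighted mixing: C = (Q_r C_r + Q_w C_w)/(Q_r + Q_w)
= (25700×8.53 + 3080×1.77)/(25700 + 3080) = 224700/28780 = 7.807 mg/L.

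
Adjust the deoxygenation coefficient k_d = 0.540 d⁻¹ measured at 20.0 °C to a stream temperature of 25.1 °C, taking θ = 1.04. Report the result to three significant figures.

k_d(T₂) = k_d(T₁) · θ^(T₂−T₁) = 0.540 × 1.04^(25.1−20.0)
= 0.540 × 1.04^5.10 = 0.540 × 1.221 = 0.6596 d⁻¹.

k_d ≈ 0.660 d⁻¹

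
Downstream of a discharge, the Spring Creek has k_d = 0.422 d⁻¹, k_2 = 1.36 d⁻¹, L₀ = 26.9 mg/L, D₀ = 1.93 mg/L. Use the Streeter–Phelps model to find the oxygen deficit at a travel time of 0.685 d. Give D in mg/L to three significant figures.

D ≈ 5.06 mg/L

k_d L₀/(k_2−k_d) = 0.422×26.9/(1.36−0.422) = 11.35/0.9380 = 12.10 mg/L.
e^(−k_d t) = e^(−0.422×0.6850) = 0.7490; e^(−k_2 t) = e^(−1.36×0.6850) = 0.3939.
D = 12.10 × (0.7490 − 0.3939) + 1.93 × 0.3939 = 4.297 + 0.7603 = 5.057 mg/L.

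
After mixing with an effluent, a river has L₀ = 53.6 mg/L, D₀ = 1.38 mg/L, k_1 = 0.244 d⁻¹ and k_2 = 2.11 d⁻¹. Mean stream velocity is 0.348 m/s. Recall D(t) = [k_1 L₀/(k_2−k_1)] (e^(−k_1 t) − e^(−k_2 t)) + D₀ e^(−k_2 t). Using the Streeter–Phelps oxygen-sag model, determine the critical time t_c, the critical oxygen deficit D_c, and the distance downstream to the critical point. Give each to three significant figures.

t_c ≈ 1.04 d; D_c ≈ 4.81 mg/L; x_c ≈ 31.2 km

With k_2/k_1 = 8.648 and 1 − D₀(k_2−k_1)/(k_1 L₀) = 0.8031,
t_c = ln(8.648 × 0.8031) / (2.11 − 0.244) = ln(6.945) / 1.866 = 1.938/1.866 = 1.039 d.
L(t_c) = L₀ e^(−k_1 t_c) = 53.6 × 0.7761 = 41.60 mg/L, and at the critical point k_2 D_c = k_1 L, so D_c = (0.244/2.11) × 41.60 = 4.811 mg/L.
x_c = v t_c = 0.348 m/s × 1.039 d × 86400 s/d = 31230 m ≈ 31.2 km.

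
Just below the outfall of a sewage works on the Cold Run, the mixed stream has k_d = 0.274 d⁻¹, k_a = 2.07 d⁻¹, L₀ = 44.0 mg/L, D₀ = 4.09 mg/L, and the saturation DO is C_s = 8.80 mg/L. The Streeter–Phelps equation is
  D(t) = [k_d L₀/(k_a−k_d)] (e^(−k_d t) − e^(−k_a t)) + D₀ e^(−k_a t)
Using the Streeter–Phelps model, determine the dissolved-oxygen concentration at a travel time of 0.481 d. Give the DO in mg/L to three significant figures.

k_d L₀/(k_a−k_d) = 0.274×44.0/(2.07−0.274) = 12.06/1.796 = 6.713 mg/L.
e^(−k_d t) = e^(−0.274×0.4810) = 0.8765; e^(−k_a t) = e^(−2.07×0.4810) = 0.3695.
D = 6.713 × (0.8765 − 0.3695) + 4.09 × 0.3695 = 3.404 + 1.511 = 4.915 mg/L.
DO = C_s − D = 8.80 − 4.915 = 3.885 mg/L.

DO ≈ 3.89 mg/L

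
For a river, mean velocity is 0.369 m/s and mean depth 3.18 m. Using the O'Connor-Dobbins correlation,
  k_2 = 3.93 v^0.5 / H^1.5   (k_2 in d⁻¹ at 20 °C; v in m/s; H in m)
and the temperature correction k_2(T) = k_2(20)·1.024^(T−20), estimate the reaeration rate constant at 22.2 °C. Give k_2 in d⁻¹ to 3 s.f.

k_2(20) = 3.93 × 0.369^0.5 / 3.18^1.5 = 3.93 × 0.6075 / 5.671 = 0.4210 d⁻¹.
k_2(22.2) = 0.4210 × 1.024^(22.2−20) = 0.4210 × 1.054 = 0.4435 d⁻¹.

k_2 ≈ 0.444 d⁻¹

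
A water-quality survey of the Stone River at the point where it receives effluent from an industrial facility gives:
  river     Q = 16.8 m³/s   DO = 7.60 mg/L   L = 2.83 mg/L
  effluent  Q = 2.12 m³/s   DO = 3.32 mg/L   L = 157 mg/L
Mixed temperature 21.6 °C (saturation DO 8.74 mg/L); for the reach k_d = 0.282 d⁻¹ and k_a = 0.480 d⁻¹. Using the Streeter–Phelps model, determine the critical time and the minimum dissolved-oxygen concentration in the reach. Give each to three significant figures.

t_c ≈ 2.39 d; minimum DO ≈ 2.72 mg/L

Mixed DO = (16.8×7.60 + 2.12×3.32)/(16.8+2.12) = 134.7/18.92 = 7.120 mg/L.
Mixed L₀ = (16.8×2.83 + 2.12×157)/(18.92) = 380.4/18.92 = 20.10 mg/L.
Initial deficit D₀ = C_s − DO₀ = 8.74 − 7.120 = 1.620 mg/L.
t_c = (1/0.1980) ln[(0.480/0.282)(1 − 1.620×0.1980/(0.282×20.10))] = 5.051 × ln(1.606) = 2.392 d.
D_c = (0.282/0.480) × 20.10 × e^(−0.282×2.392) = 0.5875 × 20.10 × 0.5094 = 6.016 mg/L.
Minimum DO = 8.74 − 6.016 = 2.724 mg/L.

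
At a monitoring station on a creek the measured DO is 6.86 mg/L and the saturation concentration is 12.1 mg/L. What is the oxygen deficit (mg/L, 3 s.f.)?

D ≈ 5.24 mg/L

D = C_s − C = 12.1 − 6.86 = 5.24 mg/L.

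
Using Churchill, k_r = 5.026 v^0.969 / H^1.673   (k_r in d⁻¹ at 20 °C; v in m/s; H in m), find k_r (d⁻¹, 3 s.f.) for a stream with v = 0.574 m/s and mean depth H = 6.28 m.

k_r = 5.026 × 0.574^0.969 / 6.28^1.673 = 5.026 × 0.5840 / 21.63 = 0.1357 d⁻¹.

k_r ≈ 0.136 d⁻¹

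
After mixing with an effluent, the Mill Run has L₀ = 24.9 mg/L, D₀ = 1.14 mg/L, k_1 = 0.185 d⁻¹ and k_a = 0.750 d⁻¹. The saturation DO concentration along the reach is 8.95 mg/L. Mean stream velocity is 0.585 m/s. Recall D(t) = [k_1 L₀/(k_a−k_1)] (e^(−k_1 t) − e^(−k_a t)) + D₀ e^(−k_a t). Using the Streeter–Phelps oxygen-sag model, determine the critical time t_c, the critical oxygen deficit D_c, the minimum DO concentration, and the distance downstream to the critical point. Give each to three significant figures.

t_c ≈ 2.21 d; D_c ≈ 4.08 mg/L; min DO ≈ 4.87 mg/L; x_c ≈ 112 km

With k_a/k_1 = 4.054 and 1 − D₀(k_a−k_1)/(k_1 L₀) = 0.8602,
t_c = ln(4.054 × 0.8602) / (0.750 − 0.185) = ln(3.487) / 0.5650 = 1.249/0.5650 = 2.211 d.
D_c = (k_1/k_a) L₀ e^(−k_1 t_c) = (0.185/0.750) × 24.9 × e^(−0.185×2.211) = 0.2467 × 24.9 × 0.6643 = 4.080 mg/L.
Minimum DO = C_s − D_c = 8.95 − 4.080 = 4.870 mg/L.
x_c = v t_c = 0.585 m/s × 2.211 d × 86400 s/d = 111700 m ≈ 112 km.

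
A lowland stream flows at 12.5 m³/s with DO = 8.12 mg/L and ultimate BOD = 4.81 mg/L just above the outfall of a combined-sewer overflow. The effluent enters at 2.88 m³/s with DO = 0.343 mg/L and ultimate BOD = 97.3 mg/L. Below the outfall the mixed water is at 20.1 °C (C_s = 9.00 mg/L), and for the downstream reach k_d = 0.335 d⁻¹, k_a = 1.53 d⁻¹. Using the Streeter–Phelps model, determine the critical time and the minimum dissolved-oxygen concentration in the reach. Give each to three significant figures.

t_c ≈ 0.876 d; minimum DO ≈ 5.39 mg/L

Mixed DO = (12.5×8.12 + 2.88×0.343)/(12.5+2.88) = 102.5/15.38 = 6.664 mg/L.
Mixed L₀ = (12.5×4.81 + 2.88×97.3)/(15.38) = 340.3/15.38 = 22.13 mg/L.
Initial deficit D₀ = C_s − DO₀ = 9.00 − 6.664 = 2.336 mg/L.
t_c = (1/1.195) ln[(1.53/0.335)(1 − 2.336×1.195/(0.335×22.13))] = 0.8368 × ln(2.847) = 0.8756 d.
D_c = (0.335/1.53) × 22.13 × e^(−0.335×0.8756) = 0.2190 × 22.13 × 0.7458 = 3.614 mg/L.
Minimum DO = 9.00 − 3.614 = 5.386 mg/L.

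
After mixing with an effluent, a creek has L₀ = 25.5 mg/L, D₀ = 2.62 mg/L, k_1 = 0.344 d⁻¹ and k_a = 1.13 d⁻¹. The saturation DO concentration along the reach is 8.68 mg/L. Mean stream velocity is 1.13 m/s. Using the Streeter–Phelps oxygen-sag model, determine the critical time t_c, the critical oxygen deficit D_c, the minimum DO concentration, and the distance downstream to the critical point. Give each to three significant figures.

t_c ≈ 1.17 d; D_c ≈ 5.19 mg/L; min DO ≈ 3.49 mg/L; x_c ≈ 114 km

With k_a/k_1 = 3.285 and 1 − D₀(k_a−k_1)/(k_1 L₀) = 0.7652,
t_c = ln(3.285 × 0.7652) / (1.13 − 0.344) = ln(2.514) / 0.7860 = 0.9218/0.7860 = 1.173 d.
D_c = (k_1/k_a) L₀ e^(−k_1 t_c) = (0.344/1.13) × 25.5 × e^(−0.344×1.173) = 0.3044 × 25.5 × 0.6680 = 5.186 mg/L.
Minimum DO = C_s − D_c = 8.68 − 5.186 = 3.494 mg/L.
x_c = v t_c = 1.13 m/s × 1.173 d × 86400 s/d = 114500 m ≈ 114 km.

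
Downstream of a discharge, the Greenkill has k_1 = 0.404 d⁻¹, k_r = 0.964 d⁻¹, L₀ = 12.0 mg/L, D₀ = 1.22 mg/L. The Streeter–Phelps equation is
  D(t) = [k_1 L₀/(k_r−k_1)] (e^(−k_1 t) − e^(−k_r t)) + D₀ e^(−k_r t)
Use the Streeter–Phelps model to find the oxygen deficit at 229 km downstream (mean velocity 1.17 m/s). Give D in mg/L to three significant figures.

D ≈ 2.63 mg/L

Travel time t = x/v = 229 km / (1.17 m/s) = 229000 m / 1.17 m/s = 195700 s = 2.265 d.
k_1 L₀/(k_r−k_1) = 0.404×12.0/(0.964−0.404) = 4.848/0.5600 = 8.657 mg/L.
e^(−k_1 t) = e^(−0.404×2.265) = 0.4004; e^(−k_r t) = e^(−0.964×2.265) = 0.1126.
D = 8.657 × (0.4004 − 0.1126) + 1.22 × 0.1126 = 2.492 + 0.1374 = 2.629 mg/L.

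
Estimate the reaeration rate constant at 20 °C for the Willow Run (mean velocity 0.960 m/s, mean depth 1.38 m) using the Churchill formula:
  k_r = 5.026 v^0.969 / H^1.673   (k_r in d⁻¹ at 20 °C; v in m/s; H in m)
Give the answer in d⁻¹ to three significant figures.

k_r ≈ 2.82 d⁻¹

k_r = 5.026 × 0.960^0.969 / 1.38^1.673 = 5.026 × 0.9612 / 1.714 = 2.819 d⁻¹.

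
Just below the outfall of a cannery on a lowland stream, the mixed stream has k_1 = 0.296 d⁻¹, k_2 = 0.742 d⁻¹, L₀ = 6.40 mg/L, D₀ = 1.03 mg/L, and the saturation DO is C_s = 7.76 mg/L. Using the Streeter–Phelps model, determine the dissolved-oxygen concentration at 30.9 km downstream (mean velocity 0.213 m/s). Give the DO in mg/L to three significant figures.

DO ≈ 6.10 mg/L

Travel time t = x/v = 30.9 km / (0.213 m/s) = 30900 m / 0.213 m/s = 145100 s = 1.679 d.
k_1 L₀/(k_2−k_1) = 0.296×6.40/(0.742−0.296) = 1.894/0.4460 = 4.248 mg/L.
e^(−k_1 t) = e^(−0.296×1.679) = 0.6084; e^(−k_2 t) = e^(−0.742×1.679) = 0.2877.
D = 4.248 × (0.6084 − 0.2877) + 1.03 × 0.2877 = 1.362 + 0.2963 = 1.658 mg/L.
DO = C_s − D = 7.76 − 1.658 = 6.102 mg/L.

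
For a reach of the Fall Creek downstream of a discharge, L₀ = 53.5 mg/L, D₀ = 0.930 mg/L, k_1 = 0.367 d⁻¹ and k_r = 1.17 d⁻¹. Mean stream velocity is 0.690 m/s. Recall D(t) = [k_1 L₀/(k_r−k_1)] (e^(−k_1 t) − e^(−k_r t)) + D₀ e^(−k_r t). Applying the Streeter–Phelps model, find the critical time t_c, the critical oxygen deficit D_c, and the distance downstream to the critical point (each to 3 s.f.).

At the critical point dD/dt = 0, so k_1 L₀ e^(−k_1 t) = k_r D. Substituting D(t) from the Streeter–Phelps equation and solving for t gives
t_c = ln[(k_r/k_1)(1 − D₀(k_r−k_1)/(k_1 L₀))] / (k_r−k_1).
Here k_r−k_1 = 0.8030 d⁻¹ and 1 − D₀(k_r−k_1)/(k_1 L₀) = 1 − 0.930×0.8030/(0.367×53.5) = 0.9620, so
t_c = ln(3.188 × 0.9620) / 0.8030 = 1.121 / 0.8030 = 1.396 d.
D_c = (k_1/k_r) L₀ e^(−k_1 t_c) = (0.367/1.17) × 53.5 × e^(−0.367×1.396) = 0.3137 × 53.5 × 0.5992 = 10.06 mg/L.
x_c = v t_c = 0.690 m/s × 1.396 d × 86400 s/d = 83200 m ≈ 83.2 km.

t_c ≈ 1.40 d; D_c ≈ 10.1 mg/L; x_c ≈ 83.2 km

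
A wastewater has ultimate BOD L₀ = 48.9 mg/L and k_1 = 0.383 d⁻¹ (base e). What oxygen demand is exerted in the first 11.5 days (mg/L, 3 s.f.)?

y ≈ 48.3 mg/L

y_t = L₀(1 − e^(−k_1 t)) = 48.9 × (1 − e^(−0.383×11.5))
= 48.9 × (1 − 0.01222) = 48.9 × 0.9878 = 48.30 mg/L.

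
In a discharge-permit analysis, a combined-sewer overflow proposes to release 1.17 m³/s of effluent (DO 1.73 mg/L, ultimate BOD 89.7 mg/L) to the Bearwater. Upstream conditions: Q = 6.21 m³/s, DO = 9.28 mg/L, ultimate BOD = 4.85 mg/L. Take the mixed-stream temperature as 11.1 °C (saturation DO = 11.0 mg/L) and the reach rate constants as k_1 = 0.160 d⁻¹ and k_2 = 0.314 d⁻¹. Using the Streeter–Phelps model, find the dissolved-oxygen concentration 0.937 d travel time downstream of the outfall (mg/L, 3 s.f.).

DO ≈ 6.63 mg/L

Mixed DO = (6.21×9.28 + 1.17×1.73)/(6.21+1.17) = 59.65/7.380 = 8.083 mg/L.
Mixed L₀ = (6.21×4.85 + 1.17×89.7)/(7.380) = 135.1/7.380 = 18.30 mg/L.
Initial deficit D₀ = C_s − DO₀ = 11.0 − 8.083 = 2.917 mg/L.
D(0.937) = [0.160×18.30/(0.314−0.160)](e^(−0.160×0.937) − e^(−0.314×0.937)) + 2.917 e^(−0.314×0.937)
= 19.01 × (0.8608 − 0.7451) + 2.917 × 0.7451 = 4.373 mg/L.
DO = 11.0 − 4.373 = 6.627 mg/L.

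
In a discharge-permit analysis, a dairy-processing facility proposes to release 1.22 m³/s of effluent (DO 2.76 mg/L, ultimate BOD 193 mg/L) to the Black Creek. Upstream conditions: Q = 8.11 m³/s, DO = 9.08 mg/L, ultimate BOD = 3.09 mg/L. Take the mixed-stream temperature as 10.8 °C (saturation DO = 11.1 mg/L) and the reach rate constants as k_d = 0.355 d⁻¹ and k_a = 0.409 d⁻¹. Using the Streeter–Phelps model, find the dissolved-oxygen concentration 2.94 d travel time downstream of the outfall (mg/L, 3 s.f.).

DO ≈ 0.755 mg/L

Mixed DO = (8.11×9.08 + 1.22×2.76)/(8.11+1.22) = 77.01/9.330 = 8.254 mg/L.
Mixed L₀ = (8.11×3.09 + 1.22×193)/(9.330) = 260.5/9.330 = 27.92 mg/L.
Initial deficit D₀ = C_s − DO₀ = 11.1 − 8.254 = 2.846 mg/L.
D(2.94) = [0.355×27.92/(0.409−0.355)](e^(−0.355×2.94) − e^(−0.409×2.94)) + 2.846 e^(−0.409×2.94)
= 183.6 × (0.3521 − 0.3005) + 2.846 × 0.3005 = 10.34 mg/L.
DO = 11.1 − 10.34 = 0.7553 mg/L.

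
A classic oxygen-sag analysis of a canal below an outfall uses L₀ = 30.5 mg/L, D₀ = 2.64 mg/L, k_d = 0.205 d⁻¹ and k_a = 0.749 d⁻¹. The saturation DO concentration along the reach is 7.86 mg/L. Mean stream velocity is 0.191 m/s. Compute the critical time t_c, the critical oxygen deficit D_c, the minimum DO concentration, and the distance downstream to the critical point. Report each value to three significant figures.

t_c = [1/(k_a−k_d)] ln[(k_a/k_d)(1 − D₀(k_a−k_d)/(k_d L₀))]
= [1/(0.749−0.205)] ln[(0.749/0.205)(1 − 2.64×0.5440/(0.205×30.5))]
= (1/0.5440) ln[3.654 × 0.7703] = 1.838 × ln(2.814) = 1.838 × 1.035 = 1.902 d.
D_c = (k_d/k_a) L₀ e^(−k_d t_c) = (0.205/0.749) × 30.5 × e^(−0.205×1.902) = 0.2737 × 30.5 × 0.6771 = 5.652 mg/L.
Minimum DO = C_s − D_c = 7.86 − 5.652 = 2.208 mg/L.
x_c = v t_c = 0.191 m/s × 1.902 d × 86400 s/d = 31390 m ≈ 31.4 km.

t_c ≈ 1.90 d; D_c ≈ 5.65 mg/L; min DO ≈ 2.21 mg/L; x_c ≈ 31.4 km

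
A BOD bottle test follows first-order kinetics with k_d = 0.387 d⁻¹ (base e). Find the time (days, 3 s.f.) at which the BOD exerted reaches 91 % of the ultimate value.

y/L₀ = 1 − e^(−k_d t) = 0.91 ⇒ e^(−k_d t) = 0.0900
t = −ln(0.0900) / 0.387 = 2.408 / 0.387 = 6.222 d.

t ≈ 6.22 d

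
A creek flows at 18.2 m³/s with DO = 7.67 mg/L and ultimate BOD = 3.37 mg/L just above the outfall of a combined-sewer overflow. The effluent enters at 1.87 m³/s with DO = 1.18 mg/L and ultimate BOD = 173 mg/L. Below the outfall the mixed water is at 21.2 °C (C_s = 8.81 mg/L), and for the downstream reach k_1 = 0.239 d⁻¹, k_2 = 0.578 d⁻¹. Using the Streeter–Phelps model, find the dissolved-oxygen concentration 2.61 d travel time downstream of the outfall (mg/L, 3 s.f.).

Mixed DO = (18.2×7.67 + 1.87×1.18)/(18.2+1.87) = 141.8/20.07 = 7.065 mg/L.
Mixed L₀ = (18.2×3.37 + 1.87×173)/(20.07) = 384.8/20.07 = 19.18 mg/L.
Initial deficit D₀ = C_s − DO₀ = 8.81 − 7.065 = 1.745 mg/L.
D(2.61) = [0.239×19.18/(0.578−0.239)](e^(−0.239×2.61) − e^(−0.578×2.61)) + 1.745 e^(−0.578×2.61)
= 13.52 × (0.5359 − 0.2212) + 1.745 × 0.2212 = 4.640 mg/L.
DO = 8.81 − 4.640 = 4.170 mg/L.

DO ≈ 4.17 mg/L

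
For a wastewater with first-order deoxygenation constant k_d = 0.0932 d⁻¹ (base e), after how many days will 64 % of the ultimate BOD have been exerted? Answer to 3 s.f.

t ≈ 11.0 d

y/L₀ = 1 − e^(−k_d t) = 0.64 ⇒ e^(−k_d t) = 0.360
t = −ln(0.360) / 0.0932 = 1.022 / 0.0932 = 10.96 d.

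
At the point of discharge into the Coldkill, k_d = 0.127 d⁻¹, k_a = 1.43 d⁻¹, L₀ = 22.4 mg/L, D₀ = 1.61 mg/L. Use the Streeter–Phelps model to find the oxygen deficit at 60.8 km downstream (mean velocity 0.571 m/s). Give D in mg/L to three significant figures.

Travel time t = x/v = 60.8 km / (0.571 m/s) = 60800 m / 0.571 m/s = 106500 s = 1.232 d.
k_d L₀/(k_a−k_d) = 0.127×22.4/(1.43−0.127) = 2.845/1.303 = 2.183 mg/L.
e^(−k_d t) = e^(−0.127×1.232) = 0.8551; e^(−k_a t) = e^(−1.43×1.232) = 0.1716.
D = 2.183 × (0.8551 − 0.1716) + 1.61 × 0.1716 = 1.492 + 0.2763 = 1.769 mg/L.

D ≈ 1.77 mg/L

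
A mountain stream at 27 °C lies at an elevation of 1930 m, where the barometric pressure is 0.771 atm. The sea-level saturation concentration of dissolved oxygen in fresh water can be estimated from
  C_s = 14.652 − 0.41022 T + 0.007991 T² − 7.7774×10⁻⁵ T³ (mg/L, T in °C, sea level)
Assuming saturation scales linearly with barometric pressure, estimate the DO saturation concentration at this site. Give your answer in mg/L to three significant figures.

C_s ≈ 6.07 mg/L

At sea level: C_s = 14.652 − 0.41022×27 + 0.007991×27² − 7.7774×10⁻⁵×27³ = 7.871 mg/L.
Pressure correction: C_s' = 7.871 × 0.771 = 6.068 mg/L.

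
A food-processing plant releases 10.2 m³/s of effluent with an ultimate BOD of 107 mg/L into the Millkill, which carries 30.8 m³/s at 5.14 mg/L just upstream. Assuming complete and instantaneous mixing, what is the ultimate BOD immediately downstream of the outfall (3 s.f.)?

30.5 mg/L

Flow-weighted mixing: C = (Q_r C_r + Q_w C_w)/(Q_r + Q_w)
= (30.8×5.14 + 10.2×107)/(30.8 + 10.2) = 1250/41.00 = 30.48 mg/L.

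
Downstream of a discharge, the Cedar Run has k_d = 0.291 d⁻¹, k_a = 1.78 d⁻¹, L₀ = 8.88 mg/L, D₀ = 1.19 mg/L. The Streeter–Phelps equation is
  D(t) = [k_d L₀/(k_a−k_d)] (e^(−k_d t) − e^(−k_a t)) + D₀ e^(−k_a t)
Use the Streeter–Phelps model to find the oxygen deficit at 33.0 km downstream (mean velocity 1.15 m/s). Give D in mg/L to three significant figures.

Travel time t = x/v = 33.0 km / (1.15 m/s) = 33000 m / 1.15 m/s = 28700 s = 0.3321 d.
k_d L₀/(k_a−k_d) = 0.291×8.88/(1.78−0.291) = 2.584/1.489 = 1.735 mg/L.
e^(−k_d t) = e^(−0.291×0.3321) = 0.9079; e^(−k_a t) = e^(−1.78×0.3321) = 0.5537.
D = 1.735 × (0.9079 − 0.5537) + 1.19 × 0.5537 = 0.6147 + 0.6589 = 1.274 mg/L.

D ≈ 1.27 mg/L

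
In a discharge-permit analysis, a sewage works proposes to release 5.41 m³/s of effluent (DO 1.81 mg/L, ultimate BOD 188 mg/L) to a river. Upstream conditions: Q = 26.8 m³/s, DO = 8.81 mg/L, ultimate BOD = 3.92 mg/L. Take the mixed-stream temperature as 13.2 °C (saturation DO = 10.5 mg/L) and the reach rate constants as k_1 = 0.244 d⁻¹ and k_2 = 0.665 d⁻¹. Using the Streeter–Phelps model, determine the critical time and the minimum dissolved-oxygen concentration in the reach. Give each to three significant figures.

t_c ≈ 2.02 d; minimum DO ≈ 2.69 mg/L

Mixed DO = (26.8×8.81 + 5.41×1.81)/(26.8+5.41) = 245.9/32.21 = 7.634 mg/L.
Mixed L₀ = (26.8×3.92 + 5.41×188)/(32.21) = 1122/32.21 = 34.84 mg/L.
Initial deficit D₀ = C_s − DO₀ = 10.5 − 7.634 = 2.866 mg/L.
t_c = (1/0.4210) ln[(0.665/0.244)(1 − 2.866×0.4210/(0.244×34.84))] = 2.375 × ln(2.339) = 2.018 d.
D_c = (0.244/0.665) × 34.84 × e^(−0.244×2.018) = 0.3669 × 34.84 × 0.6112 = 7.812 mg/L.
Minimum DO = 10.5 − 7.812 = 2.688 mg/L.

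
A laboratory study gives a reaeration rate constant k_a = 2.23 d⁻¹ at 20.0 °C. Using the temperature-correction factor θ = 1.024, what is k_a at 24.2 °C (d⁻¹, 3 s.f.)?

k_a ≈ 2.46 d⁻¹

k_a(T₂) = k_a(T₁) · θ^(T₂−T₁) = 2.23 × 1.024^(24.2−20.0)
= 2.23 × 1.024^4.20 = 2.23 × 1.105 = 2.464 d⁻¹.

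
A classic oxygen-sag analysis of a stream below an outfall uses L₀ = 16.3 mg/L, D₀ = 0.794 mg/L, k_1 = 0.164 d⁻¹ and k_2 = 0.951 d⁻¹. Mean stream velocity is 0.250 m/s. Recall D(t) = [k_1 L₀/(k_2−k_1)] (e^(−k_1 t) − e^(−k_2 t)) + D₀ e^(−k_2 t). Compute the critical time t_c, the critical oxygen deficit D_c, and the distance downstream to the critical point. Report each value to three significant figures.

t_c = [1/(k_2−k_1)] ln[(k_2/k_1)(1 − D₀(k_2−k_1)/(k_1 L₀))]
= [1/(0.951−0.164)] ln[(0.951/0.164)(1 − 0.794×0.7870/(0.164×16.3))]
= (1/0.7870) ln[5.799 × 0.7662] = 1.271 × ln(4.443) = 1.271 × 1.491 = 1.895 d.
D_c = (k_1/k_2) L₀ e^(−k_1 t_c) = (0.164/0.951) × 16.3 × e^(−0.164×1.895) = 0.1725 × 16.3 × 0.7329 = 2.060 mg/L.
x_c = v t_c = 0.250 m/s × 1.895 d × 86400 s/d = 40930 m ≈ 40.9 km.

t_c ≈ 1.90 d; D_c ≈ 2.06 mg/L; x_c ≈ 40.9 km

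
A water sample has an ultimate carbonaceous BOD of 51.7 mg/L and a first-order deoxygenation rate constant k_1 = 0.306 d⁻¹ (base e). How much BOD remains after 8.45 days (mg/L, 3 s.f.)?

L_t = L₀ e^(−k_1 t) = 51.7 × e^(−0.306×8.45) = 51.7 × 0.07534 = 3.895 mg/L.

L ≈ 3.90 mg/L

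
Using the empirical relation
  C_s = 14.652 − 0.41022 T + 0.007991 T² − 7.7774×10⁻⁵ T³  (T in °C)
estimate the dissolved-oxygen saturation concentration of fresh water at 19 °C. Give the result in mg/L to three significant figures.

C_s = 14.652 − 0.41022×19 + 0.007991×19² − 7.7774×10⁻⁵×19³ = 9.209 mg/L.

C_s ≈ 9.21 mg/L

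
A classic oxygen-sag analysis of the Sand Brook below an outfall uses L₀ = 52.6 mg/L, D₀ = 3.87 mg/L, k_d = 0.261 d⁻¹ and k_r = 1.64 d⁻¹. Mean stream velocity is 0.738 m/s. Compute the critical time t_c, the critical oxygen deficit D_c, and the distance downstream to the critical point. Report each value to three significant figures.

t_c ≈ 0.976 d; D_c ≈ 6.49 mg/L; x_c ≈ 62.2 km

t_c = [1/(k_r−k_d)] ln[(k_r/k_d)(1 − D₀(k_r−k_d)/(k_d L₀))]
= [1/(1.64−0.261)] ln[(1.64/0.261)(1 − 3.87×1.379/(0.261×52.6))]
= (1/1.379) ln[6.284 × 0.6113] = 0.7252 × ln(3.841) = 0.7252 × 1.346 = 0.9759 d.
L(t_c) = L₀ e^(−k_d t_c) = 52.6 × 0.7751 = 40.77 mg/L, and at the critical point k_r D_c = k_d L, so D_c = (0.261/1.64) × 40.77 = 6.489 mg/L.
x_c = v t_c = 0.738 m/s × 0.9759 d × 86400 s/d = 62220 m ≈ 62.2 km.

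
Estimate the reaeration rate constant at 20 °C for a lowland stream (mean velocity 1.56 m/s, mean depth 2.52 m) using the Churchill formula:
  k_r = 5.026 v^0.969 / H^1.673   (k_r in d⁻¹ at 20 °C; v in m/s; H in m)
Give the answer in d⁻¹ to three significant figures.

k_r = 5.026 × 1.56^0.969 / 2.52^1.673 = 5.026 × 1.539 / 4.694 = 1.647 d⁻¹.

k_r ≈ 1.65 d⁻¹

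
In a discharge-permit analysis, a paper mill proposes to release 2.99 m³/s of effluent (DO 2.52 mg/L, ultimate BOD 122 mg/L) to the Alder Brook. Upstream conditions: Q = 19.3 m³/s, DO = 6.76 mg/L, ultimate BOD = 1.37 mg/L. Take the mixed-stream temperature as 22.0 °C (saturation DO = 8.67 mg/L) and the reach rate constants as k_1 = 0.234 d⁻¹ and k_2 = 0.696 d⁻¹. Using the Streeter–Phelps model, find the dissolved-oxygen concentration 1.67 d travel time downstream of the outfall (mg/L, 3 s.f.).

DO ≈ 4.66 mg/L

Mixed DO = (19.3×6.76 + 2.99×2.52)/(19.3+2.99) = 138.0/22.29 = 6.191 mg/L.
Mixed L₀ = (19.3×1.37 + 2.99×122)/(22.29) = 391.2/22.29 = 17.55 mg/L.
Initial deficit D₀ = C_s − DO₀ = 8.67 − 6.191 = 2.479 mg/L.
D(1.67) = [0.234×17.55/(0.696−0.234)](e^(−0.234×1.67) − e^(−0.696×1.67)) + 2.479 e^(−0.696×1.67)
= 8.890 × (0.6765 − 0.3128) + 2.479 × 0.3128 = 4.009 mg/L.
DO = 8.67 − 4.009 = 4.661 mg/L.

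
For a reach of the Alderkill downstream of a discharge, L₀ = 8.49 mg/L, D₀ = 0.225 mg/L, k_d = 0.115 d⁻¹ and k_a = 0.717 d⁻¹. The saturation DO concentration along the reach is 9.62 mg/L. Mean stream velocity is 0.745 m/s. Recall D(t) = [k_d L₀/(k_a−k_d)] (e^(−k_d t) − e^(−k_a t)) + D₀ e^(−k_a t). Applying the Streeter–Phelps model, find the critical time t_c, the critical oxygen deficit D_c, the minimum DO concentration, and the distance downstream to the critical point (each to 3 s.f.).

t_c ≈ 2.79 d; D_c ≈ 0.988 mg/L; min DO ≈ 8.63 mg/L; x_c ≈ 180 km

At the critical point dD/dt = 0, so k_d L₀ e^(−k_d t) = k_a D. Substituting D(t) from the Streeter–Phelps equation and solving for t gives
t_c = ln[(k_a/k_d)(1 − D₀(k_a−k_d)/(k_d L₀))] / (k_a−k_d).
Here k_a−k_d = 0.6020 d⁻¹ and 1 − D₀(k_a−k_d)/(k_d L₀) = 1 − 0.225×0.6020/(0.115×8.49) = 0.8613, so
t_c = ln(6.235 × 0.8613) / 0.6020 = 1.681 / 0.6020 = 2.792 d.
L(t_c) = L₀ e^(−k_d t_c) = 8.49 × 0.7254 = 6.158 mg/L, and at the critical point k_a D_c = k_d L, so D_c = (0.115/0.717) × 6.158 = 0.9877 mg/L.
Minimum DO = C_s − D_c = 9.62 − 0.9877 = 8.632 mg/L.
x_c = v t_c = 0.745 m/s × 2.792 d × 86400 s/d = 179700 m ≈ 180 km.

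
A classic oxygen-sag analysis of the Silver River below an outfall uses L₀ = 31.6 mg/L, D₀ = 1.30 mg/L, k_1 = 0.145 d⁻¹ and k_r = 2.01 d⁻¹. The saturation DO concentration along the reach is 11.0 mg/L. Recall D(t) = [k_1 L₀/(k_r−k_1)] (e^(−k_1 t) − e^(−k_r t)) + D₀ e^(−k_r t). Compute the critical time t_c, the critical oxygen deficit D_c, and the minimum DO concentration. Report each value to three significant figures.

t_c ≈ 1.01 d; D_c ≈ 1.97 mg/L; min DO ≈ 9.03 mg/L

At the critical point dD/dt = 0, so k_1 L₀ e^(−k_1 t) = k_r D. Substituting D(t) from the Streeter–Phelps equation and solving for t gives
t_c = ln[(k_r/k_1)(1 − D₀(k_r−k_1)/(k_1 L₀))] / (k_r−k_1).
Here k_r−k_1 = 1.865 d⁻¹ and 1 − D₀(k_r−k_1)/(k_1 L₀) = 1 − 1.30×1.865/(0.145×31.6) = 0.4709, so
t_c = ln(13.86 × 0.4709) / 1.865 = 1.876 / 1.865 = 1.006 d.
L(t_c) = L₀ e^(−k_1 t_c) = 31.6 × 0.8643 = 27.31 mg/L, and at the critical point k_r D_c = k_1 L, so D_c = (0.145/2.01) × 27.31 = 1.970 mg/L.
Minimum DO = C_s − D_c = 11.0 − 1.970 = 9.030 mg/L.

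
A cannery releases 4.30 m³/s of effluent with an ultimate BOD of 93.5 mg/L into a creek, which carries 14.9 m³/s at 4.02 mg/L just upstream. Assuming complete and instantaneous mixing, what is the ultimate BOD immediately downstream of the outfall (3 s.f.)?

24.1 mg/L

Flow-weighted mixing: C = (Q_r C_r + Q_w C_w)/(Q_r + Q_w)
= (14.9×4.02 + 4.30×93.5)/(14.9 + 4.30) = 461.9/19.20 = 24.06 mg/L.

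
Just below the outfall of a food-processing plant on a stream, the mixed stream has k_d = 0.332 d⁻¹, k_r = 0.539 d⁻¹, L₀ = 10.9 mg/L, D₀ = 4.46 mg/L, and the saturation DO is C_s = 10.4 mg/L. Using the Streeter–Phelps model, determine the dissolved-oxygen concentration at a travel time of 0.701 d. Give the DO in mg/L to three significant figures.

k_d L₀/(k_r−k_d) = 0.332×10.9/(0.539−0.332) = 3.619/0.2070 = 17.48 mg/L.
e^(−k_d t) = e^(−0.332×0.7010) = 0.7924; e^(−k_r t) = e^(−0.539×0.7010) = 0.6853.
D = 17.48 × (0.7924 − 0.6853) + 4.46 × 0.6853 = 1.871 + 3.057 = 4.928 mg/L.
DO = C_s − D = 10.4 − 4.928 = 5.472 mg/L.

DO ≈ 5.47 mg/L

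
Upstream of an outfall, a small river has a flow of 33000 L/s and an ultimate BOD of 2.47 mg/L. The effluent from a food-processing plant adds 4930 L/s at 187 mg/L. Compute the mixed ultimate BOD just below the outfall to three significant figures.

26.5 mg/L

Flow-weighted mixing: C = (Q_r C_r + Q_w C_w)/(Q_r + Q_w)
= (33000×2.47 + 4930×187)/(33000 + 4930) = 1.003×10^6/37930 = 26.45 mg/L.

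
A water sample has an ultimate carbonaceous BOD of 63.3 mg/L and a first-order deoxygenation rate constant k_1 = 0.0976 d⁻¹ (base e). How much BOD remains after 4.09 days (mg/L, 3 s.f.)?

L ≈ 42.5 mg/L

L_t = L₀ e^(−k_1 t) = 63.3 × e^(−0.0976×4.09) = 63.3 × 0.6709 = 42.47 mg/L.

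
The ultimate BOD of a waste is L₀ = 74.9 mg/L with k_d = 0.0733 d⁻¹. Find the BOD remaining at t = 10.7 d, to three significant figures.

L ≈ 34.2 mg/L

L_t = L₀ e^(−k_d t) = 74.9 × e^(−0.0733×10.7) = 74.9 × 0.4564 = 34.19 mg/L.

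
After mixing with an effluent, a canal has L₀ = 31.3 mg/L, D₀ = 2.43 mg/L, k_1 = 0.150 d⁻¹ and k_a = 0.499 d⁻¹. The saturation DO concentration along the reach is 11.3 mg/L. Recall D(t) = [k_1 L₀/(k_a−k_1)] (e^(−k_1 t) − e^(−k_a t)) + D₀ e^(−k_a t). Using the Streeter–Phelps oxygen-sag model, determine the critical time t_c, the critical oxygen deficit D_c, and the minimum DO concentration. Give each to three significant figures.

t_c ≈ 2.87 d; D_c ≈ 6.11 mg/L; min DO ≈ 5.19 mg/L

At the critical point dD/dt = 0, so k_1 L₀ e^(−k_1 t) = k_a D. Substituting D(t) from the Streeter–Phelps equation and solving for t gives
t_c = ln[(k_a/k_1)(1 − D₀(k_a−k_1)/(k_1 L₀))] / (k_a−k_1).
Here k_a−k_1 = 0.3490 d⁻¹ and 1 − D₀(k_a−k_1)/(k_1 L₀) = 1 − 2.43×0.3490/(0.150×31.3) = 0.8194, so
t_c = ln(3.327 × 0.8194) / 0.3490 = 1.003 / 0.3490 = 2.873 d.
L(t_c) = L₀ e^(−k_1 t_c) = 31.3 × 0.6499 = 20.34 mg/L, and at the critical point k_a D_c = k_1 L, so D_c = (0.150/0.499) × 20.34 = 6.115 mg/L.
Minimum DO = C_s − D_c = 11.3 − 6.115 = 5.185 mg/L.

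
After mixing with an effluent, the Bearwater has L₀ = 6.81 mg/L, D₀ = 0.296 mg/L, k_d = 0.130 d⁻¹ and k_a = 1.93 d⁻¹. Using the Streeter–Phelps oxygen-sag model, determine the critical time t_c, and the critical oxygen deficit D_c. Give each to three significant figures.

t_c ≈ 0.987 d; D_c ≈ 0.403 mg/L

At the critical point dD/dt = 0, so k_d L₀ e^(−k_d t) = k_a D. Substituting D(t) from the Streeter–Phelps equation and solving for t gives
t_c = ln[(k_a/k_d)(1 − D₀(k_a−k_d)/(k_d L₀))] / (k_a−k_d).
Here k_a−k_d = 1.800 d⁻¹ and 1 − D₀(k_a−k_d)/(k_d L₀) = 1 − 0.296×1.800/(0.130×6.81) = 0.3982, so
t_c = ln(14.85 × 0.3982) / 1.800 = 1.777 / 1.800 = 0.9871 d.
L(t_c) = L₀ e^(−k_d t_c) = 6.81 × 0.8796 = 5.990 mg/L, and at the critical point k_a D_c = k_d L, so D_c = (0.130/1.93) × 5.990 = 0.4035 mg/L.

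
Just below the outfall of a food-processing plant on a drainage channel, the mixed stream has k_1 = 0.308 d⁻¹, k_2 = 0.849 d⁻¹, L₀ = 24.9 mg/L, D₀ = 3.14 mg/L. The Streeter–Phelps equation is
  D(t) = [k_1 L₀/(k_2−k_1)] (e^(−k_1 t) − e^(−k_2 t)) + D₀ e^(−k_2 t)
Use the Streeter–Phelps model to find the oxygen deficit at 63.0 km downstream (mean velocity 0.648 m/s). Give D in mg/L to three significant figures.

D ≈ 5.78 mg/L

Travel time t = x/v = 63.0 km / (0.648 m/s) = 63000 m / 0.648 m/s = 97220 s = 1.125 d.
k_1 L₀/(k_2−k_1) = 0.308×24.9/(0.849−0.308) = 7.669/0.5410 = 14.18 mg/L.
e^(−k_1 t) = e^(−0.308×1.125) = 0.7071; e^(−k_2 t) = e^(−0.849×1.125) = 0.3847.
D = 14.18 × (0.7071 − 0.3847) + 3.14 × 0.3847 = 4.571 + 1.208 = 5.779 mg/L.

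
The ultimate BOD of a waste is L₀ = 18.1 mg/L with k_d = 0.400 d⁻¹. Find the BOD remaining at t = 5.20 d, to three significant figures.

L_t = L₀ e^(−k_d t) = 18.1 × e^(−0.400×5.20) = 18.1 × 0.1249 = 2.261 mg/L.

L ≈ 2.26 mg/L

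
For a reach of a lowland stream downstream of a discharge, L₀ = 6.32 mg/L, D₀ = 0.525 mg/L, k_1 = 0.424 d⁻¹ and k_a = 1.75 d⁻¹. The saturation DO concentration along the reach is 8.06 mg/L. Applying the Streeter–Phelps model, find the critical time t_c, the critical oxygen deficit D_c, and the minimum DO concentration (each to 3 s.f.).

t_c ≈ 0.842 d; D_c ≈ 1.07 mg/L; min DO ≈ 6.99 mg/L

t_c = [1/(k_a−k_1)] ln[(k_a/k_1)(1 − D₀(k_a−k_1)/(k_1 L₀))]
= [1/(1.75−0.424)] ln[(1.75/0.424)(1 − 0.525×1.326/(0.424×6.32))]
= (1/1.326) ln[4.127 × 0.7402] = 0.7541 × ln(3.055) = 0.7541 × 1.117 = 0.8422 d.
L(t_c) = L₀ e^(−k_1 t_c) = 6.32 × 0.6997 = 4.422 mg/L, and at the critical point k_a D_c = k_1 L, so D_c = (0.424/1.75) × 4.422 = 1.071 mg/L.
Minimum DO = C_s − D_c = 8.06 − 1.071 = 6.989 mg/L.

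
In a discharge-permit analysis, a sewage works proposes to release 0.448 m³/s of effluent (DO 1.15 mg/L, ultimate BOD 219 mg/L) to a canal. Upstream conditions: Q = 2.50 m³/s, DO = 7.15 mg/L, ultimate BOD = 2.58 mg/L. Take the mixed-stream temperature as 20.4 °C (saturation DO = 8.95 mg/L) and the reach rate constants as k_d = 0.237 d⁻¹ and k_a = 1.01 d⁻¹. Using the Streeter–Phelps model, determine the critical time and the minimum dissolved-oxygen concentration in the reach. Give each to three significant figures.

t_c ≈ 1.50 d; minimum DO ≈ 3.12 mg/L

Mixed DO = (2.50×7.15 + 0.448×1.15)/(2.50+0.448) = 18.39/2.948 = 6.238 mg/L.
Mixed L₀ = (2.50×2.58 + 0.448×219)/(2.948) = 104.6/2.948 = 35.47 mg/L.
Initial deficit D₀ = C_s − DO₀ = 8.95 − 6.238 = 2.712 mg/L.
t_c = (1/0.7730) ln[(1.01/0.237)(1 − 2.712×0.7730/(0.237×35.47))] = 1.294 × ln(3.199) = 1.504 d.
D_c = (0.237/1.01) × 35.47 × e^(−0.237×1.504) = 0.2347 × 35.47 × 0.7001 = 5.827 mg/L.
Minimum DO = 8.95 − 5.827 = 3.123 mg/L.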